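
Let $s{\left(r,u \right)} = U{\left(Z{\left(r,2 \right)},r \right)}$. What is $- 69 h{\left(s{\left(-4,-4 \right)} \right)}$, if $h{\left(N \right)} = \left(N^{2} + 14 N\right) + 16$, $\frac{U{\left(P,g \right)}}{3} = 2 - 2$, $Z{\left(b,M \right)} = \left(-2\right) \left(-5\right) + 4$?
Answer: $-1104$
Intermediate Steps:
$Z{\left(b,M \right)} = 14$ ($Z{\left(b,M \right)} = 10 + 4 = 14$)
$U{\left(P,g \right)} = 0$ ($U{\left(P,g \right)} = 3 \left(2 - 2\right) = 3 \cdot 0 = 0$)
$s{\left(r,u \right)} = 0$
$h{\left(N \right)} = 16 + N^{2} + 14 N$
$- 69 h{\left(s{\left(-4,-4 \right)} \right)} = - 69 \left(16 + 0^{2} + 14 \cdot 0\right) = - 69 \left(16 + 0 + 0\right) = \left(-69\right) 16 = -1104$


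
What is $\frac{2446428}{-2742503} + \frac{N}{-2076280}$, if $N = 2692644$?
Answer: $- \frac{3116013443943}{1423551032210} \approx -2.1889$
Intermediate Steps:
$\frac{2446428}{-2742503} + \frac{N}{-2076280} = \frac{2446428}{-2742503} + \frac{2692644}{-2076280} = 2446428 \left(- \frac{1}{2742503}\right) + 2692644 \left(- \frac{1}{2076280}\right) = - \frac{2446428}{2742503} - \frac{673161}{519070} = - \frac{3116013443943}{1423551032210}$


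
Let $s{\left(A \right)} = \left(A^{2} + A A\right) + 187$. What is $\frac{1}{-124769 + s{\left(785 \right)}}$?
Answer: $\frac{1}{1107868} \approx 9.0263 \cdot 10^{-7}$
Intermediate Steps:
$s{\left(A \right)} = 187 + 2 A^{2}$ ($s{\left(A \right)} = \left(A^{2} + A^{2}\right) + 187 = 2 A^{2} + 187 = 187 + 2 A^{2}$)
$\frac{1}{-124769 + s{\left(785 \right)}} = \frac{1}{-124769 + \left(187 + 2 \cdot 785^{2}\right)} = \frac{1}{-124769 + \left(187 + 2 \cdot 616225\right)} = \frac{1}{-124769 + \left(187 + 1232450\right)} = \frac{1}{-124769 + 1232637} = \frac{1}{1107868}$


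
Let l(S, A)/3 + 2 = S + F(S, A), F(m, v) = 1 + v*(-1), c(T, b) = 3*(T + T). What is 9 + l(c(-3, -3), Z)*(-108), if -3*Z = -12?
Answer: 7461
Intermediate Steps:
Z = 4 (Z = -⅓*(-12) = 4)
c(T, b) = 6*T (c(T, b) = 3*(2*T) = 6*T)
F(m, v) = 1 - v
l(S, A) = -3 - 3*A + 3*S (l(S, A) = -6 + 3*(S + (1 - A)) = -6 + 3*(1 + S - A) = -6 + (3 - 3*A + 3*S) = -3 - 3*A + 3*S)
9 + l(c(-3, -3), Z)*(-108) = 9 + (-3 - 3*4 + 3*(6*(-3)))*(-108) = 9 + (-3 - 12 + 3*(-18))*(-108) = 9 + (-3 - 12 - 54)*(-108) = 9 - 69*(-108) = 9 + 7452 = 7461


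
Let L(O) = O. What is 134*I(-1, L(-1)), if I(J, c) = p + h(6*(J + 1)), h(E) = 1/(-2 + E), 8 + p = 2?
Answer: -871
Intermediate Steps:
p = -6 (p = -8 + 2 = -6)
I(J, c) = -6 + 1/(4 + 6*J) (I(J, c) = -6 + 1/(-2 + 6*(J + 1)) = -6 + 1/(-2 + 6*(1 + J)) = -6 + 1/(-2 + (6 + 6*J)) = -6 + 1/(4 + 6*J))
134*I(-1, L(-1)) = 134*((-23 - 36*(-1))/(2*(2 + 3*(-1)))) = 134*((-23 + 36)/(2*(2 - 3))) = 134*((½)*13/(-1)) = 134*((½)*(-1)*13) = 134*(-13/2) = -871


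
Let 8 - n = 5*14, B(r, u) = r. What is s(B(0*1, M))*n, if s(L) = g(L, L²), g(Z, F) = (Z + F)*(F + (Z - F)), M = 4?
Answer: 0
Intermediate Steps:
g(Z, F) = Z*(F + Z) (g(Z, F) = (F + Z)*Z = Z*(F + Z))
s(L) = L*(L + L²) (s(L) = L*(L² + L) = L*(L + L²))
n = -62 (n = 8 - 5*14 = 8 - 1*70 = 8 - 70 = -62)
s(B(0*1, M))*n = ((0*1)²*(1 + 0*1))*(-62) = (0²*(1 + 0))*(-62) = (0*1)*(-62) = 0*(-62) = 0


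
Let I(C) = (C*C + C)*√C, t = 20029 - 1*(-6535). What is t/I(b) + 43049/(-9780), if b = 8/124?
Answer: -43049/9780 + 6382001*√62/33 ≈ 1.5228e+6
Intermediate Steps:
b = 2/31 (b = 8*(1/124) = 2/31 ≈ 0.064516)
t = 26564 (t = 20029 + 6535 = 26564)
I(C) = √C*(C + C²) (I(C) = (C² + C)*√C = (C + C²)*√C = √C*(C + C²))
t/I(b) + 43049/(-9780) = 26564/(((2/31)^(3/2)*(1 + 2/31))) + 43049/(-9780) = 26564/(((2*√62/961)*(33/31))) + 43049*(-1/9780) = 26564/((66*√62/29791)) - 43049/9780 = 26564*(961*√62/132) - 43049/9780 = 6382001*√62/33 - 43049/9780 = -43049/9780 + 6382001*√62/33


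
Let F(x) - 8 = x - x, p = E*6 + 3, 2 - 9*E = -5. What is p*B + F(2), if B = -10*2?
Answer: -436/3 ≈ -145.33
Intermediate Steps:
E = 7/9 (E = 2/9 - 1/9*(-5) = 2/9 + 5/9 = 7/9 ≈ 0.77778)
B = -20
p = 23/3 (p = (7/9)*6 + 3 = 14/3 + 3 = 23/3 ≈ 7.6667)
F(x) = 8 (F(x) = 8 + (x - x) = 8 + 0 = 8)
p*B + F(2) = (23/3)*(-20) + 8 = -460/3 + 8 = -436/3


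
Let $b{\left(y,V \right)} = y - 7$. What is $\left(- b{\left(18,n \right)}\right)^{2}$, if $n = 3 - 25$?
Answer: $121$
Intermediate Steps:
$n = -22$ ($n = 3 - 25 = -22$)
$b{\left(y,V \right)} = -7 + y$
$\left(- b{\left(18,n \right)}\right)^{2} = \left(- (-7 + 18)\right)^{2} = \left(\left(-1\right) 11\right)^{2} = \left(-11\right)^{2} = 121$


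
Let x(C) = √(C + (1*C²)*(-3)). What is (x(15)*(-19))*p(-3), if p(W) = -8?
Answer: 304*I*√165 ≈ 3904.9*I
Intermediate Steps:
x(C) = √(C - 3*C²) (x(C) = √(C + C²*(-3)) = √(C - 3*C²))
(x(15)*(-19))*p(-3) = (√(15*(1 - 3*15))*(-19))*(-8) = (√(15*(1 - 45))*(-19))*(-8) = (√(15*(-44))*(-19))*(-8) = (√(-660)*(-19))*(-8) = ((2*I*√165)*(-19))*(-8) = -38*I*√165*(-8) = 304*I*√165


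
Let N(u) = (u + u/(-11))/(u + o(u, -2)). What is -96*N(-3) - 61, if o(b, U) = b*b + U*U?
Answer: -383/11 ≈ -34.818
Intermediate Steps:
o(b, U) = U² + b² (o(b, U) = b² + U² = U² + b²)
N(u) = 10*u/(11*(4 + u + u²)) (N(u) = (u + u/(-11))/(u + ((-2)² + u²)) = (u + u*(-1/11))/(u + (4 + u²)) = (u - u/11)/(4 + u + u²) = (10*u/11)/(4 + u + u²) = 10*u/(11*(4 + u + u²)))
-96*N(-3) - 61 = -960*(-3)/(11*(4 - 3 + (-3)²)) - 61 = -960*(-3)/(11*(4 - 3 + 9)) - 61 = -960*(-3)/(11*10) - 61 = -96*(-3/11) - 61 = 288/11 - 61 = -383/11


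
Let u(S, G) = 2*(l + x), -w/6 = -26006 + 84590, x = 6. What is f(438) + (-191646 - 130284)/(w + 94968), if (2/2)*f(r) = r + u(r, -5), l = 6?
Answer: 943187/2036 ≈ 463.25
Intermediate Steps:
w = -351504 (w = -6*(-26006 + 84590) = -6*58584 = -351504)
u(S, G) = 24 (u(S, G) = 2*(6 + 6) = 2*12 = 24)
f(r) = 24 + r (f(r) = r + 24 = 24 + r)
f(438) + (-191646 - 130284)/(w + 94968) = (24 + 438) + (-191646 - 130284)/(-351504 + 94968) = 462 - 321930/(-256536) = 462 - 321930*(-1/256536) = 462 + 2555/2036 = 943187/2036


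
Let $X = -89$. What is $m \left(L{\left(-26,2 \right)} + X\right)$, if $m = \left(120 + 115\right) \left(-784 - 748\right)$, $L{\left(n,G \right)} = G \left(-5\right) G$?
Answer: $39242180$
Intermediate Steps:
$L{\left(n,G \right)} = - 5 G^{2}$ ($L{\left(n,G \right)} = - 5 G G = - 5 G^{2}$)
$m = -360020$ ($m = 235 \left(-1532\right) = -360020$)
$m \left(L{\left(-26,2 \right)} + X\right) = - 360020 \left(- 5 \cdot 2^{2} - 89\right) = - 360020 \left(\left(-5\right) 4 - 89\right) = - 360020 \left(-20 - 89\right) = \left(-360020\right) \left(-109\right) = 39242180$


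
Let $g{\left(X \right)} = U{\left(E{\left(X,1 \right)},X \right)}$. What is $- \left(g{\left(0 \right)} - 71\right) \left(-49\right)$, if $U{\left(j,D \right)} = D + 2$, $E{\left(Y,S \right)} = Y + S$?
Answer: $-3381$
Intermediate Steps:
$E{\left(Y,S \right)} = S + Y$
$U{\left(j,D \right)} = 2 + D$
$g{\left(X \right)} = 2 + X$
$- \left(g{\left(0 \right)} - 71\right) \left(-49\right) = - \left(\left(2 + 0\right) - 71\right) \left(-49\right) = - \left(2 - 71\right) \left(-49\right) = - \left(-69\right) \left(-49\right) = \left(-1\right) 3381 = -3381$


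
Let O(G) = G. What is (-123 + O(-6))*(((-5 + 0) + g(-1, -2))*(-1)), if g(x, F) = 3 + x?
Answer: -387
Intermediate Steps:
(-123 + O(-6))*(((-5 + 0) + g(-1, -2))*(-1)) = (-123 - 6)*(((-5 + 0) + (3 - 1))*(-1)) = -129*(-5 + 2)*(-1) = -(-387)*(-1) = -129*3 = -387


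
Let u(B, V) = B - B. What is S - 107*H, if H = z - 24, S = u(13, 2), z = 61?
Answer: -3959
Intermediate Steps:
u(B, V) = 0
S = 0
H = 37 (H = 61 - 24 = 37)
S - 107*H = 0 - 107*37 = 0 - 3959 = -3959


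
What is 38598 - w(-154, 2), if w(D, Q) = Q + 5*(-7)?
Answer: 38631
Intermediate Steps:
w(D, Q) = -35 + Q (w(D, Q) = Q - 35 = -35 + Q)
38598 - w(-154, 2) = 38598 - (-35 + 2) = 38598 - 1*(-33) = 38598 + 33 = 38631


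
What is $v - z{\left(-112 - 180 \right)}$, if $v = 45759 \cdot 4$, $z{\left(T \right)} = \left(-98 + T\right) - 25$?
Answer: $183451$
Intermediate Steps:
$z{\left(T \right)} = -123 + T$
$v = 183036$
$v - z{\left(-112 - 180 \right)} = 183036 - \left(-123 - 292\right) = 183036 - -415 = 183036 + 415 = 183451$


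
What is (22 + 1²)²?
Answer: 529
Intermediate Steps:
(22 + 1²)² = (22 + 1)² = 23² = 529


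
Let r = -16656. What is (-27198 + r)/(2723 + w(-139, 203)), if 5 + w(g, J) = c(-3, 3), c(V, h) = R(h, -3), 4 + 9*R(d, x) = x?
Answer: -394686/24455 ≈ -16.139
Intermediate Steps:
R(d, x) = -4/9 + x/9
c(V, h) = -7/9 (c(V, h) = -4/9 + (1/9)*(-3) = -4/9 - 1/3 = -7/9)
w(g, J) = -52/9 (w(g, J) = -5 - 7/9 = -52/9)
(-27198 + r)/(2723 + w(-139, 203)) = (-27198 - 16656)/(2723 - 52/9) = -43854/24455/9 = -43854*9/24455 = -394686/24455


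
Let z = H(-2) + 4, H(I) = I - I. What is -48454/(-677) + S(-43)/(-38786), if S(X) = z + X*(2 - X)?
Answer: 1880644131/26258122 ≈ 71.621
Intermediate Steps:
H(I) = 0
z = 4 (z = 0 + 4 = 4)
S(X) = 4 + X*(2 - X)
-48454/(-677) + S(-43)/(-38786) = -48454/(-677) + (4 - 1*(-43)² + 2*(-43))/(-38786) = -48454*(-1/677) + (4 - 1*1849 - 86)*(-1/38786) = 48454/677 + (4 - 1849 - 86)*(-1/38786) = 48454/677 - 1931*(-1/38786) = 48454/677 + 1931/38786 = 1880644131/26258122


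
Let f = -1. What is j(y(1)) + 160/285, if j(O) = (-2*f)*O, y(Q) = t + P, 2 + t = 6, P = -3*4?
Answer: -880/57 ≈ -15.439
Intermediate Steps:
P = -12
t = 4 (t = -2 + 6 = 4)
y(Q) = -8 (y(Q) = 4 - 12 = -8)
j(O) = 2*O (j(O) = (-2*(-1))*O = 2*O)
j(y(1)) + 160/285 = 2*(-8) + 160/285 = -16 + 160*(1/285) = -16 + 32/57 = -880/57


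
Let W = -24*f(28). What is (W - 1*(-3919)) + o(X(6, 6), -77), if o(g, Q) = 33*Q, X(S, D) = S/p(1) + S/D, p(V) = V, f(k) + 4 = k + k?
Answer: 130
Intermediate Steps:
f(k) = -4 + 2*k (f(k) = -4 + (k + k) = -4 + 2*k)
X(S, D) = S + S/D (X(S, D) = S/1 + S/D = S*1 + S/D = S + S/D)
W = -1248 (W = -24*(-4 + 2*28) = -24*(-4 + 56) = -24*52 = -1248)
(W - 1*(-3919)) + o(X(6, 6), -77) = (-1248 - 1*(-3919)) + 33*(-77) = (-1248 + 3919) - 2541 = 2671 - 2541 = 130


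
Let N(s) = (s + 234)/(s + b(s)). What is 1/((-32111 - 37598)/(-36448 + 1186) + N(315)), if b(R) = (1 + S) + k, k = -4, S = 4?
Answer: 5571396/20693441 ≈ 0.26923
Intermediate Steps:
b(R) = 1 (b(R) = (1 + 4) - 4 = 5 - 4 = 1)
N(s) = (234 + s)/(1 + s) (N(s) = (s + 234)/(s + 1) = (234 + s)/(1 + s))
1/((-32111 - 37598)/(-36448 + 1186) + N(315)) = 1/((-32111 - 37598)/(-36448 + 1186) + (234 + 315)/(1 + 315)) = 1/(-69709/(-35262) + 549/316) = 1/(-69709*(-1/35262) + (1/316)*549) = 1/(69709/35262 + 549/316) = 1/(20693441/5571396) = 5571396/20693441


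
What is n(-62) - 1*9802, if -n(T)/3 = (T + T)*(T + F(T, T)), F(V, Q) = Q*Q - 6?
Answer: 1394870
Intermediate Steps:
F(V, Q) = -6 + Q**2 (F(V, Q) = Q**2 - 6 = -6 + Q**2)
n(T) = -6*T*(-6 + T + T**2) (n(T) = -3*(T + T)*(T + (-6 + T**2)) = -3*2*T*(-6 + T + T**2) = -6*T*(-6 + T + T**2))
n(-62) - 1*9802 = 6*(-62)*(6 - 1*(-62) - 1*(-62)**2) - 1*9802 = 6*(-62)*(6 + 62 - 1*3844) - 9802 = 6*(-62)*(6 + 62 - 3844) - 9802 = 6*(-62)*(-3776) - 9802 = 1404672 - 9802 = 1394870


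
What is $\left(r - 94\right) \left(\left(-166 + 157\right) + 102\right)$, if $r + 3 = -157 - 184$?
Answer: $-40734$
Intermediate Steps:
$r = -344$ ($r = -3 - 341 = -344$)
$\left(r - 94\right) \left(\left(-166 + 157\right) + 102\right) = \left(-344 - 94\right) \left(\left(-166 + 157\right) + 102\right) = - 438 \left(-9 + 102\right) = \left(-438\right) 93 = -40734$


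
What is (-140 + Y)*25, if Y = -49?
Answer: -4725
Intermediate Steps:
(-140 + Y)*25 = (-140 - 49)*25 = -189*25 = -4725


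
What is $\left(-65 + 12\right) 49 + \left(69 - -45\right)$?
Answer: $-2483$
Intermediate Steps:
$\left(-65 + 12\right) 49 + \left(69 - -45\right) = \left(-53\right) 49 + \left(69 + 45\right) = -2597 + 114 = -2483$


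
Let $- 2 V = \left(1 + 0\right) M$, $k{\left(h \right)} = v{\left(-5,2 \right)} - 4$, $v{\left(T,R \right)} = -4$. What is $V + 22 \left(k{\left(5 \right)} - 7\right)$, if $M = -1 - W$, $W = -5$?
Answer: $-332$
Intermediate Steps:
$M = 4$ ($M = -1 - -5 = -1 + 5 = 4$)
$k{\left(h \right)} = -8$ ($k{\left(h \right)} = -4 - 4 = -8$)
$V = -2$ ($V = - \frac{\left(1 + 0\right) 4}{2} = - \frac{1 \cdot 4}{2} = \left(- \frac{1}{2}\right) 4 = -2$)
$V + 22 \left(k{\left(5 \right)} - 7\right) = -2 + 22 \left(-8 - 7\right) = -2 + 22 \left(-15\right) = -2 - 330 = -332$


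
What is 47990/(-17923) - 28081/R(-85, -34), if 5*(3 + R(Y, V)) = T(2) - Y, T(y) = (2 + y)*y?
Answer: -2520222035/1397994 ≈ -1802.7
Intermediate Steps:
T(y) = y*(2 + y)
R(Y, V) = -7/5 - Y/5 (R(Y, V) = -3 + (2*(2 + 2) - Y)/5 = -3 + (2*4 - Y)/5 = -3 + (8 - Y)/5 = -3 + (8/5 - Y/5) = -7/5 - Y/5)
47990/(-17923) - 28081/R(-85, -34) = 47990/(-17923) - 28081/(-7/5 - 1/5*(-85)) = 47990*(-1/17923) - 28081/(-7/5 + 17) = -47990/17923 - 28081/78/5 = -47990/17923 - 28081*5/78 = -47990/17923 - 140405/78 = -2520222035/1397994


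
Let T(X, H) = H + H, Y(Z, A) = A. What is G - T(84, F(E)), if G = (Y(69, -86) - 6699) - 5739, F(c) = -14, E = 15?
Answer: -12496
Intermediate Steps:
T(X, H) = 2*H
G = -12524 (G = (-86 - 6699) - 5739 = -6785 - 5739 = -12524)
G - T(84, F(E)) = -12524 - 2*(-14) = -12524 - 1*(-28) = -12524 + 28 = -12496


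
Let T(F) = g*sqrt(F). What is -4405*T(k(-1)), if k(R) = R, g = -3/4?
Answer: 13215*I/4 ≈ 3303.8*I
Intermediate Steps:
g = -3/4 (g = -3*1/4 = -3/4 ≈ -0.75000)
T(F) = -3*sqrt(F)/4
-4405*T(k(-1)) = -(-13215)*sqrt(-1)/4 = -(-13215)*I/4 = 13215*I/4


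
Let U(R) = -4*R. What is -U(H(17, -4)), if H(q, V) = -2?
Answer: -8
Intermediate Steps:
-U(H(17, -4)) = -(-4)*(-2) = -1*8 = -8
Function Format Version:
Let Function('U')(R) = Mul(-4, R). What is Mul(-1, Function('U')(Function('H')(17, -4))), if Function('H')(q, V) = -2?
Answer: -8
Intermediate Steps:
Mul(-1, Function('U')(Function('H')(17, -4))) = Mul(-1, Mul(-4, -2)) = Mul(-1, 8) = -8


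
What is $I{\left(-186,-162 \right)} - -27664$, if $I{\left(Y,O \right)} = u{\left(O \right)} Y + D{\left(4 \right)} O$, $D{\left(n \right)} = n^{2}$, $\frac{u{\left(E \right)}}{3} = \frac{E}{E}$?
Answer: $24514$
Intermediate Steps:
$u{\left(E \right)} = 3$ ($u{\left(E \right)} = 3 \frac{E}{E} = 3 \cdot 1 = 3$)
$I{\left(Y,O \right)} = 3 Y + 16 O$ ($I{\left(Y,O \right)} = 3 Y + 4^{2} O = 3 Y + 16 O$)
$I{\left(-186,-162 \right)} - -27664 = \left(3 \left(-186\right) + 16 \left(-162\right)\right) - -27664 = \left(-558 - 2592\right) + 27664 = -3150 + 27664 = 24514$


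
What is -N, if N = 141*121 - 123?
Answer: -16938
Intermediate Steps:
N = 16938 (N = 17061 - 123 = 16938)
-N = -1*16938 = -16938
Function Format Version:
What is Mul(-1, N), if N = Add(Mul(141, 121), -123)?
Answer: -16938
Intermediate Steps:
N = 16938 (N = Add(17061, -123) = 16938)
Mul(-1, N) = Mul(-1, 16938) = -16938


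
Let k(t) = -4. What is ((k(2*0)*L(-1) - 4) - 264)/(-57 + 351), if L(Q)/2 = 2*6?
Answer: -26/21 ≈ -1.2381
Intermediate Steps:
L(Q) = 24 (L(Q) = 2*(2*6) = 2*12 = 24)
((k(2*0)*L(-1) - 4) - 264)/(-57 + 351) = ((-4*24 - 4) - 264)/(-57 + 351) = ((-96 - 4) - 264)/294 = (-100 - 264)*(1/294) = -364*1/294 = -26/21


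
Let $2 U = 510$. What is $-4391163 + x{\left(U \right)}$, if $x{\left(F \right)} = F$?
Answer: $-4390908$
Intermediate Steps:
$U = 255$ ($U = \frac{1}{2} \cdot 510 = 255$)
$-4391163 + x{\left(U \right)} = -4391163 + 255 = -4390908$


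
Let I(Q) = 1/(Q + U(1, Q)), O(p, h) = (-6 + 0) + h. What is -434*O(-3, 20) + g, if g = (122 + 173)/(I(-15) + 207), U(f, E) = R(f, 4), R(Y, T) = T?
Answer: -13825731/2276 ≈ -6074.6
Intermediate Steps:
O(p, h) = -6 + h
U(f, E) = 4
I(Q) = 1/(4 + Q) (I(Q) = 1/(Q + 4) = 1/(4 + Q))
g = 3245/2276 (g = (122 + 173)/(1/(4 - 15) + 207) = 295/(1/(-11) + 207) = 295/(-1/11 + 207) = 295/(2276/11) = 295*(11/2276) = 3245/2276 ≈ 1.4257)
-434*O(-3, 20) + g = -434*(-6 + 20) + 3245/2276 = -434*14 + 3245/2276 = -6076 + 3245/2276 = -13825731/2276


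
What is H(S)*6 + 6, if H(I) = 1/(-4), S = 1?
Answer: 9/2 ≈ 4.5000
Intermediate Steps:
H(I) = -¼
H(S)*6 + 6 = -¼*6 + 6 = -3/2 + 6 = 9/2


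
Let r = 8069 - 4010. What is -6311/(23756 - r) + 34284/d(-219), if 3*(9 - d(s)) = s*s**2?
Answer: -3570090239/11493731319 ≈ -0.31061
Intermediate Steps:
r = 4059
d(s) = 9 - s**3/3 (d(s) = 9 - s*s**2/3 = 9 - s**3/3)
-6311/(23756 - r) + 34284/d(-219) = -6311/(23756 - 1*4059) + 34284/(9 - 1/3*(-219)**3) = -6311/(23756 - 4059) + 34284/(9 - 1/3*(-10503459)) = -6311/19697 + 34284/(9 + 3501153) = -6311*1/19697 + 34284/3501162 = -6311/19697 + 34284*(1/3501162) = -6311/19697 + 5714/583527 = -3570090239/11493731319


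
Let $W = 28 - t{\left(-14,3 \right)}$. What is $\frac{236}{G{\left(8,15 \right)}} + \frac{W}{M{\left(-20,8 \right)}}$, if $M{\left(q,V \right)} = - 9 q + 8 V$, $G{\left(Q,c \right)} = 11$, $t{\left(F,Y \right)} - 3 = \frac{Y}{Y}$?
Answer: $\frac{14462}{671} \approx 21.553$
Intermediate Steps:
$t{\left(F,Y \right)} = 4$ ($t{\left(F,Y \right)} = 3 + \frac{Y}{Y} = 3 + 1 = 4$)
$W = 24$ ($W = 28 - 4 = 24$)
$\frac{236}{G{\left(8,15 \right)}} + \frac{W}{M{\left(-20,8 \right)}} = \frac{236}{11} + \frac{24}{\left(-9\right) \left(-20\right) + 8 \cdot 8} = 236 \cdot \frac{1}{11} + \frac{24}{180 + 64} = \frac{236}{11} + \frac{24}{244} = \frac{236}{11} + 24 \cdot \frac{1}{244} = \frac{236}{11} + \frac{6}{61} = \frac{14462}{671}$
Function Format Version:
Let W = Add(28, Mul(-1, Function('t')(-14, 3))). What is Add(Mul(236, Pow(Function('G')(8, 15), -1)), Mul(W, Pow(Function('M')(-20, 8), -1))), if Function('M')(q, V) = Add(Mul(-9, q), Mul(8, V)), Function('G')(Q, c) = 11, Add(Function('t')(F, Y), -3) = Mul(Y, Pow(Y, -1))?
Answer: Rational(14462, 671) ≈ 21.553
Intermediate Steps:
Function('t')(F, Y) = 4 (Function('t')(F, Y) = Add(3, Mul(Y, Pow(Y, -1))) = Add(3, 1) = 4)
W = 24 (W = Add(28, Mul(-1, 4)) = Add(28, -4) = 24)
Add(Mul(236, Pow(Function('G')(8, 15), -1)), Mul(W, Pow(Function('M')(-20, 8), -1))) = Add(Mul(236, Pow(11, -1)), Mul(24, Pow(Add(Mul(-9, -20), Mul(8, 8)), -1))) = Add(Mul(236, Rational(1, 11)), Mul(24, Pow(Add(180, 64), -1))) = Add(Rational(236, 11), Mul(24, Pow(244, -1))) = Add(Rational(236, 11), Mul(24, Rational(1, 244))) = Add(Rational(236, 11), Rational(6, 61)) = Rational(14462, 671)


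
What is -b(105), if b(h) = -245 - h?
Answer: 350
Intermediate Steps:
-b(105) = -(-245 - 1*105) = -(-245 - 105) = -1*(-350) = 350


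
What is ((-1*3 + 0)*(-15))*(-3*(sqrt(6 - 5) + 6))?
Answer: -945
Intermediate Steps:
((-1*3 + 0)*(-15))*(-3*(sqrt(6 - 5) + 6)) = ((-3 + 0)*(-15))*(-3*(sqrt(1) + 6)) = (-3*(-15))*(-3*(1 + 6)) = 45*(-3*7) = 45*(-21) = -945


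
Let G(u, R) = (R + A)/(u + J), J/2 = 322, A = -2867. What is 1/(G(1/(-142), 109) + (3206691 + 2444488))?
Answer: 91447/516782974377 ≈ 1.7695e-7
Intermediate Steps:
J = 644 (J = 2*322 = 644)
G(u, R) = (-2867 + R)/(644 + u) (G(u, R) = (R - 2867)/(u + 644) = (-2867 + R)/(644 + u))
1/(G(1/(-142), 109) + (3206691 + 2444488)) = 1/((-2867 + 109)/(644 + 1/(-142)) + (3206691 + 2444488)) = 1/(-2758/(644 - 1/142) + 5651179) = 1/(-2758/(91447/142) + 5651179) = 1/((142/91447)*(-2758) + 5651179) = 1/(-391636/91447 + 5651179) = 1/(516782974377/91447) = 91447/516782974377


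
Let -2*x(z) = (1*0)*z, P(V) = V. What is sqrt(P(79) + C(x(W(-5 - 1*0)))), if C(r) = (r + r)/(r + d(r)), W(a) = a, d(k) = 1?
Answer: sqrt(79) ≈ 8.8882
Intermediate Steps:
x(z) = 0 (x(z) = -1*0*z/2 = -0*z = -1/2*0 = 0)
C(r) = 2*r/(1 + r) (C(r) = (r + r)/(r + 1) = (2*r)/(1 + r) = 2*r/(1 + r))
sqrt(P(79) + C(x(W(-5 - 1*0)))) = sqrt(79 + 2*0/(1 + 0)) = sqrt(79 + 2*0/1) = sqrt(79 + 2*0*1) = sqrt(79 + 0) = sqrt(79)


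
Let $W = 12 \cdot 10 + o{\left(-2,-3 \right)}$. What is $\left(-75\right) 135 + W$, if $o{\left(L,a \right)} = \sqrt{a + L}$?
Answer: $-10005 + i \sqrt{5} \approx -10005.0 + 2.2361 i$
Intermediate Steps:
$o{\left(L,a \right)} = \sqrt{L + a}$
$W = 120 + i \sqrt{5}$ ($W = 12 \cdot 10 + \sqrt{-2 - 3} = 120 + \sqrt{-5} = 120 + i \sqrt{5} \approx 120.0 + 2.2361 i$)
$\left(-75\right) 135 + W = \left(-75\right) 135 + \left(120 + i \sqrt{5}\right) = -10125 + \left(120 + i \sqrt{5}\right) = -10005 + i \sqrt{5}$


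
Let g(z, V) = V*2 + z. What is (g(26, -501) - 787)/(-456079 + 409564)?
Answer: 1763/46515 ≈ 0.037902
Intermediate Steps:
g(z, V) = z + 2*V (g(z, V) = 2*V + z = z + 2*V)
(g(26, -501) - 787)/(-456079 + 409564) = ((26 + 2*(-501)) - 787)/(-456079 + 409564) = ((26 - 1002) - 787)/(-46515) = (-976 - 787)*(-1/46515) = -1763*(-1/46515) = 1763/46515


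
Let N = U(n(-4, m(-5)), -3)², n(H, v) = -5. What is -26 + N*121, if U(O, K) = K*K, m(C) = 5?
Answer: 9775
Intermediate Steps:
U(O, K) = K²
N = 81 (N = ((-3)²)² = 9² = 81)
-26 + N*121 = -26 + 81*121 = -26 + 9801 = 9775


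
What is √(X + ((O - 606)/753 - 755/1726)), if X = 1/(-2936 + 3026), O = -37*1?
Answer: I*√13515775000415/3249195 ≈ 1.1315*I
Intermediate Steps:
O = -37
X = 1/90 ≈ 0.011111
√(X + ((O - 606)/753 - 755/1726)) = √(1/90 + ((-37 - 606)/753 - 755/1726)) = √(1/90 + (-643*1/753 - 755*1/1726)) = √(1/90 + (-643/753 - 755/1726)) = √(1/90 - 1678333/1299678) = √(-12479191/9747585) = I*√13515775000415/3249195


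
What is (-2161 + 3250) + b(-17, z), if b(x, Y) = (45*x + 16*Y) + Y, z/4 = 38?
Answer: 2908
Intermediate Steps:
z = 152 (z = 4*38 = 152)
b(x, Y) = 17*Y + 45*x (b(x, Y) = (16*Y + 45*x) + Y = 17*Y + 45*x)
(-2161 + 3250) + b(-17, z) = (-2161 + 3250) + (17*152 + 45*(-17)) = 1089 + (2584 - 765) = 1089 + 1819 = 2908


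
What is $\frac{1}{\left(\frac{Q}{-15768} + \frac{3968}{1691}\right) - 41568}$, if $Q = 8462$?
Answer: $- \frac{13331844}{554153962301} \approx -2.4058 \cdot 10^{-5}$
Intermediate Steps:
$\frac{1}{\left(\frac{Q}{-15768} + \frac{3968}{1691}\right) - 41568} = \frac{1}{\left(\frac{8462}{-15768} + \frac{3968}{1691}\right) - 41568} = \frac{1}{\left(8462 \left(- \frac{1}{15768}\right) + 3968 \cdot \frac{1}{1691}\right) - 41568} = \frac{1}{\left(- \frac{4231}{7884} + \frac{3968}{1691}\right) - 41568} = \frac{1}{\frac{24129091}{13331844} - 41568} = \frac{1}{- \frac{554153962301}{13331844}} = - \frac{13331844}{554153962301}$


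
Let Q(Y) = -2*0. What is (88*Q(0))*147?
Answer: 0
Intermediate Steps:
Q(Y) = 0
(88*Q(0))*147 = (88*0)*147 = 0*147 = 0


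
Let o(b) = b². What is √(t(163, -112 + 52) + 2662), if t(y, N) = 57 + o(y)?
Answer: 2*√7322 ≈ 171.14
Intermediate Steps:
t(y, N) = 57 + y²
√(t(163, -112 + 52) + 2662) = √((57 + 163²) + 2662) = √((57 + 26569) + 2662) = √(26626 + 2662) = √29288 = 2*√7322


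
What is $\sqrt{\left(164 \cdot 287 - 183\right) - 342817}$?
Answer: $2 i \sqrt{73983} \approx 544.0 i$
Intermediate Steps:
$\sqrt{\left(164 \cdot 287 - 183\right) - 342817} = \sqrt{\left(47068 - 183\right) - 342817} = \sqrt{46885 - 342817} = \sqrt{-295932} = 2 i \sqrt{73983}$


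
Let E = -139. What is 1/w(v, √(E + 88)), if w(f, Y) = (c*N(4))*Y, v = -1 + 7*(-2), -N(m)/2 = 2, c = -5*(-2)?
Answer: I*√51/2040 ≈ 0.0035007*I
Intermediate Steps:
c = 10
N(m) = -4 (N(m) = -2*2 = -4)
v = -15 (v = -1 - 14 = -15)
w(f, Y) = -40*Y (w(f, Y) = (10*(-4))*Y = -40*Y)
1/w(v, √(E + 88)) = 1/(-40*√(-139 + 88)) = 1/(-40*I*√51) = I*√51/2040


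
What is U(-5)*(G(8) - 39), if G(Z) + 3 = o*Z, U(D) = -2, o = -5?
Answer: 164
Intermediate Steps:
G(Z) = -3 - 5*Z
U(-5)*(G(8) - 39) = -2*((-3 - 5*8) - 39) = -2*((-3 - 40) - 39) = -2*(-43 - 39) = -2*(-82) = 164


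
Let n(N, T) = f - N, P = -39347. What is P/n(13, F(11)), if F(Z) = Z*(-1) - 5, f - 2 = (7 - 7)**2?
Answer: 3577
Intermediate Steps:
f = 2 (f = 2 + (7 - 7)**2 = 2 + 0**2 = 2 + 0 = 2)
F(Z) = -5 - Z (F(Z) = -Z - 5 = -5 - Z)
n(N, T) = 2 - N
P/n(13, F(11)) = -39347/(2 - 1*13) = -39347/(2 - 13) = -39347/(-11) = -39347*(-1/11) = 3577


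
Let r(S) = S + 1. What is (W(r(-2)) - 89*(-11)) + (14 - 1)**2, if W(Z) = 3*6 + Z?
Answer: 1165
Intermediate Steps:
r(S) = 1 + S
W(Z) = 18 + Z
(W(r(-2)) - 89*(-11)) + (14 - 1)**2 = ((18 + (1 - 2)) - 89*(-11)) + (14 - 1)**2 = ((18 - 1) + 979) + 13**2 = (17 + 979) + 169 = 996 + 169 = 1165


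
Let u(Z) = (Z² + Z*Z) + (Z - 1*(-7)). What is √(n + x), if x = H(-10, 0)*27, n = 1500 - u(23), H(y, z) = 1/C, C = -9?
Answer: √409 ≈ 20.224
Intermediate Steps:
H(y, z) = -⅑ (H(y, z) = 1/(-9) = -⅑)
u(Z) = 7 + Z + 2*Z² (u(Z) = (Z² + Z²) + (Z + 7) = 2*Z² + (7 + Z) = 7 + Z + 2*Z²)
n = 412 (n = 1500 - (7 + 23 + 2*23²) = 1500 - (7 + 23 + 2*529) = 1500 - (7 + 23 + 1058) = 1500 - 1*1088 = 1500 - 1088 = 412)
x = -3 (x = -⅑*27 = -3)
√(n + x) = √(412 - 3) = √409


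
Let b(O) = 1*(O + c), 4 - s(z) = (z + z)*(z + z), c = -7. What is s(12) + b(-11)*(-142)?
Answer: 1984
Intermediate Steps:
s(z) = 4 - 4*z**2 (s(z) = 4 - (z + z)*(z + z) = 4 - 2*z*2*z = 4 - 4*z**2)
b(O) = -7 + O (b(O) = 1*(O - 7) = 1*(-7 + O) = -7 + O)
s(12) + b(-11)*(-142) = (4 - 4*12**2) + (-7 - 11)*(-142) = (4 - 4*144) - 18*(-142) = (4 - 576) + 2556 = -572 + 2556 = 1984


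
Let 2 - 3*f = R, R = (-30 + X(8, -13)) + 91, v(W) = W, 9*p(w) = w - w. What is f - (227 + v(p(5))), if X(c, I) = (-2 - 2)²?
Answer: -252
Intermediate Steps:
p(w) = 0 (p(w) = (w - w)/9 = (⅑)*0 = 0)
X(c, I) = 16 (X(c, I) = (-4)² = 16)
R = 77 (R = (-30 + 16) + 91 = -14 + 91 = 77)
f = -25 (f = ⅔ - ⅓*77 = ⅔ - 77/3 = -25)
f - (227 + v(p(5))) = -25 - (227 + 0) = -25 - 1*227 = -25 - 227 = -252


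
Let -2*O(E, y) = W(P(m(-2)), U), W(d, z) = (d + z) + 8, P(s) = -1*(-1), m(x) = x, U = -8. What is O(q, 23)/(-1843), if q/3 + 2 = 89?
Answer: 1/3686 ≈ 0.00027130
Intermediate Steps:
q = 261 (q = -6 + 3*89 = -6 + 267 = 261)
P(s) = 1
W(d, z) = 8 + d + z
O(E, y) = -½ (O(E, y) = -(8 + 1 - 8)/2 = -½*1 = -½)
O(q, 23)/(-1843) = -½/(-1843) = -½*(-1/1843) = 1/3686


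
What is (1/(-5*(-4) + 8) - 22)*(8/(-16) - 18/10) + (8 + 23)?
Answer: 4565/56 ≈ 81.518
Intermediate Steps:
(1/(-5*(-4) + 8) - 22)*(8/(-16) - 18/10) + (8 + 23) = (1/(20 + 8) - 22)*(8*(-1/16) - 18*⅒) + 31 = (1/28 - 22)*(-½ - 9/5) + 31 = (1/28 - 22)*(-23/10) + 31 = -615/28*(-23/10) + 31 = 2829/56 + 31 = 4565/56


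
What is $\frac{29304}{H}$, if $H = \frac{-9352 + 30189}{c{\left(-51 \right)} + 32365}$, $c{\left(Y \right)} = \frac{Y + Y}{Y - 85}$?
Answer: $\frac{948445938}{20837} \approx 45517.0$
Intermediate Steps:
$c{\left(Y \right)} = \frac{2 Y}{-85 + Y}$
$H = \frac{83348}{129463}$ ($H = \frac{-9352 + 30189}{2 \left(-51\right) \frac{1}{-85 - 51} + 32365} = \frac{20837}{2 \left(-51\right) \frac{1}{-136} + 32365} = \frac{20837}{2 \left(-51\right) \left(- \frac{1}{136}\right) + 32365} = \frac{20837}{\frac{3}{4} + 32365} = \frac{20837}{\frac{129463}{4}} = 20837 \cdot \frac{4}{129463} = \frac{83348}{129463} \approx 0.6438$)
$\frac{29304}{H} = \frac{29304}{\frac{83348}{129463}} = 29304 \cdot \frac{129463}{83348} = \frac{948445938}{20837}$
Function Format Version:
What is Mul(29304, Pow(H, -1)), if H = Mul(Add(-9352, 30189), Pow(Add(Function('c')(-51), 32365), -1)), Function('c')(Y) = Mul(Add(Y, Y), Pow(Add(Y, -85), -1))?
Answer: Rational(948445938, 20837) ≈ 45517.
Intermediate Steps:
Function('c')(Y) = Mul(2, Y, Pow(Add(-85, Y), -1)) (Function('c')(Y) = Mul(Mul(2, Y), Pow(Add(-85, Y), -1)) = Mul(2, Y, Pow(Add(-85, Y), -1)))
H = Rational(83348, 129463) (H = Mul(Add(-9352, 30189), Pow(Add(Mul(2, -51, Pow(Add(-85, -51), -1)), 32365), -1)) = Mul(20837, Pow(Add(Mul(2, -51, Pow(-136, -1)), 32365), -1)) = Mul(20837, Pow(Add(Mul(2, -51, Rational(-1, 136)), 32365), -1)) = Mul(20837, Pow(Add(Rational(3, 4), 32365), -1)) = Mul(20837, Pow(Rational(129463, 4), -1)) = Mul(20837, Rational(4, 129463)) = Rational(83348, 129463) ≈ 0.64380)
Mul(29304, Pow(H, -1)) = Mul(29304, Pow(Rational(83348, 129463), -1)) = Mul(29304, Rational(129463, 83348)) = Rational(948445938, 20837)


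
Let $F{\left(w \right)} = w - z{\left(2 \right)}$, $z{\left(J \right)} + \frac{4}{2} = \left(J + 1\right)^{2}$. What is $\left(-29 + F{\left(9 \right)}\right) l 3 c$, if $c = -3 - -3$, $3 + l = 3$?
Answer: $0$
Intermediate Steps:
$z{\left(J \right)} = -2 + \left(1 + J\right)^{2}$ ($z{\left(J \right)} = -2 + \left(J + 1\right)^{2} = -2 + \left(1 + J\right)^{2}$)
$l = 0$ ($l = -3 + 3 = 0$)
$c = 0$ ($c = -3 + 3 = 0$)
$F{\left(w \right)} = -7 + w$ ($F{\left(w \right)} = w - \left(-2 + \left(1 + 2\right)^{2}\right) = w - \left(-2 + 3^{2}\right) = w - \left(-2 + 9\right) = w - 7 = -7 + w$)
$\left(-29 + F{\left(9 \right)}\right) l 3 c = \left(-29 + \left(-7 + 9\right)\right) 0 \cdot 3 \cdot 0 = \left(-29 + 2\right) 0 \cdot 0 = \left(-27\right) 0 = 0$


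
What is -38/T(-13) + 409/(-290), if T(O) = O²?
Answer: -80141/49010 ≈ -1.6352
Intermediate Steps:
-38/T(-13) + 409/(-290) = -38/((-13)²) + 409/(-290) = -38/169 + 409*(-1/290) = -38*1/169 - 409/290 = -38/169 - 409/290 = -80141/49010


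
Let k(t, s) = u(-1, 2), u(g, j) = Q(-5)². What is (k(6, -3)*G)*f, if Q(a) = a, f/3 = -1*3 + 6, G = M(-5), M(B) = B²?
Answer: 5625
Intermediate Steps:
G = 25 (G = (-5)² = 25)
f = 9 (f = 3*(-1*3 + 6) = 3*(-3 + 6) = 3*3 = 9)
u(g, j) = 25 (u(g, j) = (-5)² = 25)
k(t, s) = 25
(k(6, -3)*G)*f = (25*25)*9 = 625*9 = 5625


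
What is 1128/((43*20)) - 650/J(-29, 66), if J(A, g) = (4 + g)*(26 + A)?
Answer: 19897/4515 ≈ 4.4069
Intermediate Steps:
1128/((43*20)) - 650/J(-29, 66) = 1128/((43*20)) - 650/(104 + 4*(-29) + 26*66 - 29*66) = 1128/860 - 650/(104 - 116 + 1716 - 1914) = 1128*(1/860) - 650/(-210) = 282/215 - 650*(-1/210) = 282/215 + 65/21 = 19897/4515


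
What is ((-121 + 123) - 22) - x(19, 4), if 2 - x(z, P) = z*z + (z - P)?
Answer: 354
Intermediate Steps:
x(z, P) = 2 + P - z - z² (x(z, P) = 2 - (z*z + (z - P)) = 2 - (z² + (z - P)) = 2 - (z + z² - P) = 2 + (P - z - z²) = 2 + P - z - z²)
((-121 + 123) - 22) - x(19, 4) = ((-121 + 123) - 22) - (2 + 4 - 1*19 - 1*19²) = (2 - 22) - (2 + 4 - 19 - 1*361) = -20 - (2 + 4 - 19 - 361) = -20 - 1*(-374) = -20 + 374 = 354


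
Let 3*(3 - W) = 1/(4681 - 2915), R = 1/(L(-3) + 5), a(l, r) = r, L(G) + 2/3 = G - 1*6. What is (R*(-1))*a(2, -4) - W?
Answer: -143039/37086 ≈ -3.8570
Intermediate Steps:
L(G) = -20/3 + G (L(G) = -⅔ + (G - 1*6) = -⅔ + (G - 6) = -⅔ + (-6 + G) = -20/3 + G)
R = -3/14 (R = 1/((-20/3 - 3) + 5) = 1/(-29/3 + 5) = 1/(-14/3) = -3/14 ≈ -0.21429)
W = 15893/5298 (W = 3 - 1/(3*(4681 - 2915)) = 3 - ⅓/1766 = 3 - ⅓*1/1766 = 3 - 1/5298 = 15893/5298 ≈ 2.9998)
(R*(-1))*a(2, -4) - W = -3/14*(-1)*(-4) - 1*15893/5298 = (3/14)*(-4) - 15893/5298 = -6/7 - 15893/5298 = -143039/37086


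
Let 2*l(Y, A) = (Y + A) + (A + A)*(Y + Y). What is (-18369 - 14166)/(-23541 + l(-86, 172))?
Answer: 1205/1966 ≈ 0.61292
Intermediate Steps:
l(Y, A) = A/2 + Y/2 + 2*A*Y (l(Y, A) = ((Y + A) + (A + A)*(Y + Y))/2 = ((A + Y) + (2*A)*(2*Y))/2 = ((A + Y) + 4*A*Y)/2 = (A + Y + 4*A*Y)/2 = A/2 + Y/2 + 2*A*Y)
(-18369 - 14166)/(-23541 + l(-86, 172)) = (-18369 - 14166)/(-23541 + ((1/2)*172 + (1/2)*(-86) + 2*172*(-86))) = -32535/(-23541 + (86 - 43 - 29584)) = -32535/(-23541 - 29541) = -32535/(-53082) = -32535*(-1/53082) = 1205/1966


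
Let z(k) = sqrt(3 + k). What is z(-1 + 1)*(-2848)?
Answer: -2848*sqrt(3) ≈ -4932.9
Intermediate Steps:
z(-1 + 1)*(-2848) = sqrt(3 + (-1 + 1))*(-2848) = sqrt(3 + 0)*(-2848) = sqrt(3)*(-2848) = -2848*sqrt(3)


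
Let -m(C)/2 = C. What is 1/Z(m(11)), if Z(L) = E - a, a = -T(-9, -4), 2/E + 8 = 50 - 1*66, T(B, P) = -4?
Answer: -12/49 ≈ -0.24490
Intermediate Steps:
m(C) = -2*C
E = -1/12 (E = 2/(-8 + (50 - 1*66)) = 2/(-8 + (50 - 66)) = 2/(-8 - 16) = 2/(-24) = 2*(-1/24) = -1/12 ≈ -0.083333)
a = 4 (a = -1*(-4) = 4)
Z(L) = -49/12 (Z(L) = -1/12 - 1*4 = -1/12 - 4 = -49/12)
1/Z(m(11)) = 1/(-49/12) = -12/49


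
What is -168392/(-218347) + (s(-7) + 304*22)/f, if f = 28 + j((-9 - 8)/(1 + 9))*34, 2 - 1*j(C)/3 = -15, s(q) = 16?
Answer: 9074768/1983131 ≈ 4.5760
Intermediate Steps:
j(C) = 51 (j(C) = 6 - 3*(-15) = 6 + 45 = 51)
f = 1762 (f = 28 + 51*34 = 28 + 1734 = 1762)
-168392/(-218347) + (s(-7) + 304*22)/f = -168392/(-218347) + (16 + 304*22)/1762 = -168392*(-1/218347) + (16 + 6688)*(1/1762) = 1736/2251 + 6704*(1/1762) = 1736/2251 + 3352/881 = 9074768/1983131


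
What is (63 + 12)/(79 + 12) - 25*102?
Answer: -231975/91 ≈ -2549.2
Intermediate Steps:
(63 + 12)/(79 + 12) - 25*102 = 75/91 - 2550 = -231975/91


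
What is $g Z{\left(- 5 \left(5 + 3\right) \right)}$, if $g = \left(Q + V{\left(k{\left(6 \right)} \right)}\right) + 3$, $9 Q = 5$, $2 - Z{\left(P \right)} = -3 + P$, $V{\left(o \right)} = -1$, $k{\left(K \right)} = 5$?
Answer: $115$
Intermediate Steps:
$Z{\left(P \right)} = 5 - P$ ($Z{\left(P \right)} = 2 - \left(-3 + P\right) = 5 - P$)
$Q = \frac{5}{9}$ ($Q = \frac{1}{9} \cdot 5 = \frac{5}{9} \approx 0.55556$)
$g = \frac{23}{9}$ ($g = \left(\frac{5}{9} - 1\right) + 3 = - \frac{4}{9} + 3 = \frac{23}{9} \approx 2.5556$)
$g Z{\left(- 5 \left(5 + 3\right) \right)} = \frac{23 \left(5 - - 5 \left(5 + 3\right)\right)}{9} = \frac{23 \left(5 - \left(-5\right) 8\right)}{9} = \frac{23 \left(5 - -40\right)}{9} = \frac{23 \left(5 + 40\right)}{9} = \frac{23}{9} \cdot 45 = 115$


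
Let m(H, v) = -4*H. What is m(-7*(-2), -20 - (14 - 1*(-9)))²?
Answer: 3136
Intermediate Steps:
m(-7*(-2), -20 - (14 - 1*(-9)))² = (-(-28)*(-2))² = (-4*14)² = (-56)² = 3136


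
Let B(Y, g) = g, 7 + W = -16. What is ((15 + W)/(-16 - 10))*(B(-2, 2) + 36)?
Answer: 152/13 ≈ 11.692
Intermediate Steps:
W = -23 (W = -7 - 16 = -23)
((15 + W)/(-16 - 10))*(B(-2, 2) + 36) = ((15 - 23)/(-16 - 10))*(2 + 36) = -8/(-26)*38 = -8*(-1/26)*38 = (4/13)*38 = 152/13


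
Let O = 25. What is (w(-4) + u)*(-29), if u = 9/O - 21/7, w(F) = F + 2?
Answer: 3364/25 ≈ 134.56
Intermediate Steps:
w(F) = 2 + F
u = -66/25 (u = 9/25 - 21/7 = 9*(1/25) - 21*1/7 = 9/25 - 3 = -66/25 ≈ -2.6400)
(w(-4) + u)*(-29) = ((2 - 4) - 66/25)*(-29) = (-2 - 66/25)*(-29) = -116/25*(-29) = 3364/25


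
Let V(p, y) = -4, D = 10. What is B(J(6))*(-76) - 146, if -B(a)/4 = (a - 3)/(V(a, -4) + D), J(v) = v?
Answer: 6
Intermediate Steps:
B(a) = 2 - 2*a/3 (B(a) = -4*(a - 3)/(-4 + 10) = -4*(-3 + a)/6 = -2*(-3 + a)/3 = -4*(-½ + a/6) = 2 - 2*a/3)
B(J(6))*(-76) - 146 = (2 - ⅔*6)*(-76) - 146 = (2 - 4)*(-76) - 146 = -2*(-76) - 146 = 152 - 146 = 6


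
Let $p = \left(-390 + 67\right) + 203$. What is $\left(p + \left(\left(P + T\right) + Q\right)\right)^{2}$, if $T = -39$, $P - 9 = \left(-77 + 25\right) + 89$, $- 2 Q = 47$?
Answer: $\frac{74529}{4} \approx 18632.0$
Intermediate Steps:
$Q = - \frac{47}{2}$ ($Q = \left(- \frac{1}{2}\right) 47 = - \frac{47}{2} \approx -23.5$)
$P = 46$ ($P = 9 + \left(\left(-77 + 25\right) + 89\right) = 9 + \left(-52 + 89\right) = 9 + 37 = 46$)
$p = -120$ ($p = -323 + 203 = -120$)
$\left(p + \left(\left(P + T\right) + Q\right)\right)^{2} = \left(-120 + \left(\left(46 - 39\right) - \frac{47}{2}\right)\right)^{2} = \left(-120 + \left(7 - \frac{47}{2}\right)\right)^{2} = \left(-120 - \frac{33}{2}\right)^{2} = \left(- \frac{273}{2}\right)^{2} = \frac{74529}{4}$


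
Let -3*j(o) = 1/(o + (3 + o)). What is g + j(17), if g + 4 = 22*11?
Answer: 26417/111 ≈ 237.99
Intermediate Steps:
j(o) = -1/(3*(3 + 2*o)) (j(o) = -1/(3*(o + (3 + o))) = -1/(3*(3 + 2*o)))
g = 238 (g = -4 + 22*11 = -4 + 242 = 238)
g + j(17) = 238 - 1/(9 + 6*17) = 238 - 1/(9 + 102) = 238 - 1/111 = 26417/111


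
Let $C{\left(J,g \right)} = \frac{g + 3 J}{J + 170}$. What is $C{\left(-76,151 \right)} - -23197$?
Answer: $\frac{2180441}{94} \approx 23196.0$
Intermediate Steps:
$C{\left(J,g \right)} = \frac{g + 3 J}{170 + J}$
$C{\left(-76,151 \right)} - -23197 = \frac{151 + 3 \left(-76\right)}{170 - 76} - -23197 = \frac{151 - 228}{94} + 23197 = \frac{1}{94} \left(-77\right) + 23197 = - \frac{77}{94} + 23197 = \frac{2180441}{94}$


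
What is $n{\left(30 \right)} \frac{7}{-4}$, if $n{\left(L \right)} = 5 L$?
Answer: $- \frac{525}{2} \approx -262.5$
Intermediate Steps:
$n{\left(30 \right)} \frac{7}{-4} = 5 \cdot 30 \frac{7}{-4} = 150 \cdot 7 \left(- \frac{1}{4}\right) = 150 \left(- \frac{7}{4}\right) = - \frac{525}{2}$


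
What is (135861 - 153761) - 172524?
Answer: -190424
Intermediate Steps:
(135861 - 153761) - 172524 = -17900 - 172524 = -190424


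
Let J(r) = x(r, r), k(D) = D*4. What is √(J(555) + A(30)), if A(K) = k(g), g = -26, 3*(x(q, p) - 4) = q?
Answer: √85 ≈ 9.2195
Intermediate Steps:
x(q, p) = 4 + q/3
k(D) = 4*D
A(K) = -104 (A(K) = 4*(-26) = -104)
J(r) = 4 + r/3
√(J(555) + A(30)) = √((4 + (⅓)*555) - 104) = √((4 + 185) - 104) = √(189 - 104) = √85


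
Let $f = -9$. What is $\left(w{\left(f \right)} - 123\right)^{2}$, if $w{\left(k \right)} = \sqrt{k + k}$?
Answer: $15111 - 738 i \sqrt{2} \approx 15111.0 - 1043.7 i$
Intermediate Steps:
$w{\left(k \right)} = \sqrt{2} \sqrt{k}$ ($w{\left(k \right)} = \sqrt{2 k} = \sqrt{2} \sqrt{k}$)
$\left(w{\left(f \right)} - 123\right)^{2} = \left(\sqrt{2} \sqrt{-9} - 123\right)^{2} = \left(\sqrt{2} \cdot 3 i - 123\right)^{2} = \left(3 i \sqrt{2} - 123\right)^{2} = \left(-123 + 3 i \sqrt{2}\right)^{2}$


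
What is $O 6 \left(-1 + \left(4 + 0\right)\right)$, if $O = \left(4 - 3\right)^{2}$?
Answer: $18$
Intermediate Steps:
$O = 1$ ($O = 1^{2} = 1$)
$O 6 \left(-1 + \left(4 + 0\right)\right) = 1 \cdot 6 \left(-1 + \left(4 + 0\right)\right) = 1 \cdot 6 \left(-1 + 4\right) = 1 \cdot 6 \cdot 3 = 1 \cdot 18 = 18$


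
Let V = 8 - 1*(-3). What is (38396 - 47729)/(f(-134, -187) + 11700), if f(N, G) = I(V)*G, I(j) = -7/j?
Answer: -9333/11819 ≈ -0.78966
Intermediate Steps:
V = 11 (V = 8 + 3 = 11)
f(N, G) = -7*G/11 (f(N, G) = (-7/11)*G = (-7*1/11)*G = -7*G/11)
(38396 - 47729)/(f(-134, -187) + 11700) = (38396 - 47729)/(-7/11*(-187) + 11700) = -9333/(119 + 11700) = -9333/11819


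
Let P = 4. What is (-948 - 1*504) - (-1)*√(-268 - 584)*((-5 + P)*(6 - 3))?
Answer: -1452 - 6*I*√213 ≈ -1452.0 - 87.567*I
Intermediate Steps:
(-948 - 1*504) - (-1)*√(-268 - 584)*((-5 + P)*(6 - 3)) = (-948 - 1*504) - (-1)*√(-268 - 584)*((-5 + 4)*(6 - 3)) = (-948 - 504) - (-1)*√(-852)*(-1*3) = -1452 - (-1)*(2*I*√213)*(-3) = -1452 - (-1)*(-6*I*√213) = -1452 - 6*I*√213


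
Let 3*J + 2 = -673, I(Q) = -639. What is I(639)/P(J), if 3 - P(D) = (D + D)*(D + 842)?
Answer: -213/92551 ≈ -0.0023014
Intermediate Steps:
J = -225 (J = -⅔ + (⅓)*(-673) = -⅔ - 673/3 = -225)
P(D) = 3 - 2*D*(842 + D) (P(D) = 3 - (D + D)*(D + 842) = 3 - 2*D*(842 + D))
I(639)/P(J) = -639/(3 - 1684*(-225) - 2*(-225)²) = -639/(3 + 378900 - 2*50625) = -639/(3 + 378900 - 101250) = -639/277653 = -639*1/277653 = -213/92551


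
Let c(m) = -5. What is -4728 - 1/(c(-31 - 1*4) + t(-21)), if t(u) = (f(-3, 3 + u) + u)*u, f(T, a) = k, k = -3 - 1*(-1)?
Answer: -2259985/478 ≈ -4728.0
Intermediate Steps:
k = -2 (k = -3 + 1 = -2)
f(T, a) = -2
t(u) = u*(-2 + u) (t(u) = (-2 + u)*u = u*(-2 + u))
-4728 - 1/(c(-31 - 1*4) + t(-21)) = -4728 - 1/(-5 - 21*(-2 - 21)) = -4728 - 1/(-5 - 21*(-23)) = -4728 - 1/(-5 + 483) = -4728 - 1/478 = -2259985/478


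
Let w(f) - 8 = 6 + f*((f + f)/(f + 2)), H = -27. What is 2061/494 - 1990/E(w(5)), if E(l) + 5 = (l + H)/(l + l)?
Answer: 22624657/57798 ≈ 391.44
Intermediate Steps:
w(f) = 14 + 2*f²/(2 + f) (w(f) = 8 + (6 + f*((f + f)/(f + 2))) = 8 + (6 + f*((2*f)/(2 + f))) = 8 + (6 + f*(2*f/(2 + f))) = 8 + (6 + 2*f²/(2 + f)) = 14 + 2*f²/(2 + f))
E(l) = -5 + (-27 + l)/(2*l) (E(l) = -5 + (l - 27)/(l + l) = -5 + (-27 + l)/((2*l)) = -5 + (-27 + l)*(1/(2*l)) = -5 + (-27 + l)/(2*l))
2061/494 - 1990/E(w(5)) = 2061/494 - 1990*4*(14 + 5² + 7*5)/(9*(-3 - 2*(14 + 5² + 7*5)/(2 + 5))*(2 + 5)) = 2061*(1/494) - 1990*4*(14 + 25 + 35)/(63*(-3 - 2*(14 + 25 + 35)/7)) = 2061/494 - 1990*296/(63*(-3 - 2*74/7)) = 2061/494 - 1990*296/(63*(-3 - 1*148/7)) = 2061/494 - 1990*296/(63*(-3 - 148/7)) = 2061/494 - 1990/((9/2)*(7/148)*(-169/7)) = 2061/494 - 1990/(-1521/296) = 2061/494 - 1990*(-296/1521) = 2061/494 + 589040/1521 = 22624657/57798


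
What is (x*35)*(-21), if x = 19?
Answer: -13965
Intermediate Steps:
(x*35)*(-21) = (19*35)*(-21) = 665*(-21) = -13965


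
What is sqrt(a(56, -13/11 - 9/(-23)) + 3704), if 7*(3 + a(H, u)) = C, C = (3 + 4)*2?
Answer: 23*sqrt(7) ≈ 60.852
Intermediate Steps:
C = 14 (C = 7*2 = 14)
a(H, u) = -1 (a(H, u) = -3 + (1/7)*14 = -3 + 2 = -1)
sqrt(a(56, -13/11 - 9/(-23)) + 3704) = sqrt(-1 + 3704) = sqrt(3703) = 23*sqrt(7)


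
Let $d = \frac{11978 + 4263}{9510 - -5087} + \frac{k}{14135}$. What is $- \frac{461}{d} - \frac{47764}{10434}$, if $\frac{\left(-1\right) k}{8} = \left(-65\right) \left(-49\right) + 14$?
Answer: $\frac{4977665654383}{7588357787} \approx 655.96$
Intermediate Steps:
$k = -25592$ ($k = - 8 \left(\left(-65\right) \left(-49\right) + 14\right) = - 8 \left(3185 + 14\right) = \left(-8\right) 3199 = -25592$)
$d = - \frac{13090899}{18757145}$ ($d = \frac{11978 + 4263}{9510 - -5087} - \frac{25592}{14135} = \frac{16241}{9510 + 5087} - \frac{25592}{14135} = \frac{16241}{14597} - \frac{25592}{14135} = - \frac{13090899}{18757145} \approx -0.69792$)
$- \frac{461}{d} - \frac{47764}{10434} = - \frac{461}{- \frac{13090899}{18757145}} - \frac{47764}{10434} = \left(-461\right) \left(- \frac{18757145}{13090899}\right) - \frac{23882}{5217} = \frac{8647043845}{13090899} - \frac{23882}{5217} = \frac{4977665654383}{7588357787}$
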